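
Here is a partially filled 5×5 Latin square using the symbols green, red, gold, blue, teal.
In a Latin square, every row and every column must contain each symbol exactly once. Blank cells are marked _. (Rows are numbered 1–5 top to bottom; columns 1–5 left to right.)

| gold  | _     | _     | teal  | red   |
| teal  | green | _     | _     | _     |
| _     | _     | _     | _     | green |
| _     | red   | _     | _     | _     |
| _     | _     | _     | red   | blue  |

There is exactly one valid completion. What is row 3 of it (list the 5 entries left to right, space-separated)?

red teal blue gold green

Row 1, column 2: row 1 has {red, gold, teal} and column 2 has {green, red}, leaving only blue.
Row 1, column 3: row 1 has {red, gold, blue, teal} and column 3 has {}, leaving only green.
Row 2, column 5: row 2 has {green, teal} and column 5 has {green, red, blue}, leaving only gold.
Row 2, column 4: row 2 has {green, gold, teal} and column 4 has {red, teal}, leaving only blue.
Row 3, column 4: row 3 has {green} and column 4 has {red, blue, teal}, leaving only gold.
Row 3, column 2: row 3 has {green, gold} and column 2 has {green, red, blue}, leaving only teal.
Row 2, column 3: row 2 has {green, gold, blue, teal} and column 3 has {green}, leaving only red.
Row 3, column 3: row 3 has {green, gold, teal} and column 3 has {green, red}, leaving only blue.
Row 3, column 1: row 3 has {green, gold, blue, teal} and column 1 has {gold, teal}, leaving only red.
So row 3 reads: red teal blue gold green.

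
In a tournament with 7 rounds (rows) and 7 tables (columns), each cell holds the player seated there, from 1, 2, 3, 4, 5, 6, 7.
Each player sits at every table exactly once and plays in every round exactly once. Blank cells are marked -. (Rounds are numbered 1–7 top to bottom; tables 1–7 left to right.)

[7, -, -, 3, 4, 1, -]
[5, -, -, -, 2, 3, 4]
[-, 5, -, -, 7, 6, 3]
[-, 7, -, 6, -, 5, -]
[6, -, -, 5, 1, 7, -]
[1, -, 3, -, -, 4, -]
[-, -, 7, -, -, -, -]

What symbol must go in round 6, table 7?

Round 4, table 5: round 4 has {5, 6, 7} and table 5 has {1, 2, 4, 7}, leaving only 3.
Round 5, table 7: round 5 has {1, 5, 6, 7} and table 7 has {3, 4}, leaving only 2.
Round 4, table 7: round 4 has {3, 5, 6, 7} and table 7 has {2, 3, 4}, leaving only 1.
Round 5, table 3: round 5 has {1, 2, 5, 6, 7} and table 3 has {3, 7}, leaving only 4.
Round 4, table 3: round 4 has {1, 3, 5, 6, 7} and table 3 has {3, 4, 7}, leaving only 2.
Round 3, table 3: round 3 has {3, 5, 6, 7} and table 3 has {2, 3, 4, 7}, leaving only 1.
Round 2, table 3: round 2 has {2, 3, 4, 5} and table 3 has {1, 2, 3, 4, 7}, leaving only 6.
Round 1, table 3: round 1 has {1, 3, 4, 7} and table 3 has {1, 2, 3, 4, 6, 7}, leaving only 5.
Round 1, table 7: round 1 has {1, 3, 4, 5, 7} and table 7 has {1, 2, 3, 4}, leaving only 6.
Round 1, table 2: round 1 has {1, 3, 4, 5, 6, 7} and table 2 has {5, 7}, leaving only 2.
Round 2, table 2: round 2 has {2, 3, 4, 5, 6} and table 2 has {2, 5, 7}, leaving only 1.
Round 2, table 4: round 2 has {1, 2, 3, 4, 5, 6} and table 4 has {3, 5, 6}, leaving only 7.
Round 4, table 1: round 4 has {1, 2, 3, 5, 6, 7} and table 1 has {1, 5, 6, 7}, leaving only 4.
Round 3, table 1: round 3 has {1, 3, 5, 6, 7} and table 1 has {1, 4, 5, 6, 7}, leaving only 2.
Round 3, table 4: round 3 has {1, 2, 3, 5, 6, 7} and table 4 has {3, 5, 6, 7}, leaving only 4.
Round 5, table 2: round 5 has {1, 2, 4, 5, 6, 7} and table 2 has {1, 2, 5, 7}, leaving only 3.
Round 6, table 2: round 6 has {1, 3, 4} and table 2 has {1, 2, 3, 5, 7}, leaving only 6.
Round 6, table 4: round 6 has {1, 3, 4, 6} and table 4 has {3, 4, 5, 6, 7}, leaving only 2.
Round 6, table 5: round 6 has {1, 2, 3, 4, 6} and table 5 has {1, 2, 3, 4, 7}, leaving only 5.
Round 6 already has {1, 2, 3, 4, 5, 6} and table 7 already has {1, 2, 3, 4, 6}, so round 6, table 7 must be 7.

7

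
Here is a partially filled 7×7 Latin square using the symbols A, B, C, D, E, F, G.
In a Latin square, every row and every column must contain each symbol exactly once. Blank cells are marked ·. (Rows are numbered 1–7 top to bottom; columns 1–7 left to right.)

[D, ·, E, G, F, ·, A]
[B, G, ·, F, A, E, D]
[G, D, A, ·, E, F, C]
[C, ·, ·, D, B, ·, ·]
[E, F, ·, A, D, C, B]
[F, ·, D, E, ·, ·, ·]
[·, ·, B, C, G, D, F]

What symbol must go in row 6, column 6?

A

Row 1, column 6: row 1 has {A, D, E, F, G} and column 6 has {C, D, E, F}, leaving only B.
Row 1, column 2: row 1 has {A, B, D, E, F, G} and column 2 has {D, F, G}, leaving only C.
Row 2, column 3: row 2 has {A, B, D, E, F, G} and column 3 has {A, B, D, E}, leaving only C.
Row 3, column 4: row 3 has {A, C, D, E, F, G} and column 4 has {A, C, D, E, F, G}, leaving only B.
Row 5, column 3: row 5 has {A, B, C, D, E, F} and column 3 has {A, B, C, D, E}, leaving only G.
Row 4, column 3: row 4 has {B, C, D} and column 3 has {A, B, C, D, E, G}, leaving only F.
Row 6, column 5: row 6 has {D, E, F} and column 5 has {A, B, D, E, F, G}, leaving only C.
Row 6, column 7: row 6 has {C, D, E, F} and column 7 has {A, B, C, D, F}, leaving only G.
Row 6 already has {C, D, E, F, G} and column 6 already has {B, C, D, E, F}, so row 6, column 6 must be A.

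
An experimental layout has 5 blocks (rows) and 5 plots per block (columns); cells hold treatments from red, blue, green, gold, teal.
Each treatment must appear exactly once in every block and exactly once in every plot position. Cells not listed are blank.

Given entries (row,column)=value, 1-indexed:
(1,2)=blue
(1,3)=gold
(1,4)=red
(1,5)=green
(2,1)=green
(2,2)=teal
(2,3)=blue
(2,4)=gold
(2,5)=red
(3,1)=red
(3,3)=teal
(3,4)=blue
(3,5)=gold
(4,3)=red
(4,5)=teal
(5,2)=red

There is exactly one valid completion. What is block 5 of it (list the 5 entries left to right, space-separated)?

gold red green teal blue

Block 5, plot 3: block 5 has {red} and plot 3 has {red, blue, gold, teal}, leaving only green.
Block 5, plot 4: block 5 has {red, green} and plot 4 has {red, blue, gold}, leaving only teal.
Block 5, plot 5: block 5 has {red, green, teal} and plot 5 has {red, green, gold, teal}, leaving only blue.
Block 5, plot 1: block 5 has {red, blue, green, teal} and plot 1 has {red, green}, leaving only gold.
So block 5 reads: gold red green teal blue.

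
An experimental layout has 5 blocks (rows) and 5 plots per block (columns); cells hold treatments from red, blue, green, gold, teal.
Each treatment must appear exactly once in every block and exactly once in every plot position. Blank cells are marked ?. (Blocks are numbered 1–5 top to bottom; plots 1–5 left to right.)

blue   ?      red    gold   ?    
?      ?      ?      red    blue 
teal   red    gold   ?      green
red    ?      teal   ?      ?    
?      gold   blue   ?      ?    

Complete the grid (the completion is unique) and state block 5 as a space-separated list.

Block 5, plot 1: block 5 has {blue, gold} and plot 1 has {red, blue, teal}, leaving only green.
Block 5, plot 4: block 5 has {blue, green, gold} and plot 4 has {red, gold}, leaving only teal.
Block 5, plot 5: block 5 has {blue, green, gold, teal} and plot 5 has {blue, green}, leaving only red.
So block 5 reads: green gold blue teal red.

green gold blue teal red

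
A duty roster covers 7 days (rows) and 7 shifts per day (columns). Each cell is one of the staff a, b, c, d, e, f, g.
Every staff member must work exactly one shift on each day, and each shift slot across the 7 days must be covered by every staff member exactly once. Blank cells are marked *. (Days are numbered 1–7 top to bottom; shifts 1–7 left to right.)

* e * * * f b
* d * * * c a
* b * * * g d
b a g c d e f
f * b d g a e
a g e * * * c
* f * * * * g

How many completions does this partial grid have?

8

Day 1, shift 1: eliminating its day and shift leaves {c, d, g}.
Day 1, shift 3: eliminating its day and shift leaves {a, c, d}.
Day 1, shift 4: eliminating its day and shift leaves {a, g}.
Day 1, shift 5: eliminating its day and shift leaves {a, c}.
Day 2, shift 1: eliminating its day and shift leaves {e, g}.
Day 2, shift 3: eliminating its day and shift leaves {f}.
Day 2, shift 4: eliminating its day and shift leaves {b, e, f, g}.
Day 2, shift 5: eliminating its day and shift leaves {b, e, f}.
Day 3, shift 1: eliminating its day and shift leaves {c, e}.
Day 3, shift 3: eliminating its day and shift leaves {a, c, f}.
Day 3, shift 4: eliminating its day and shift leaves {a, e, f}.
Day 3, shift 5: eliminating its day and shift leaves {a, c, e, f}.
Day 5, shift 2: eliminating its day and shift leaves {c}.
Day 6, shift 4: eliminating its day and shift leaves {b, f}.
Day 6, shift 5: eliminating its day and shift leaves {b, f}.
Day 6, shift 6: eliminating its day and shift leaves {b, d}.
Day 7, shift 1: eliminating its day and shift leaves {c, d, e}.
Day 7, shift 3: eliminating its day and shift leaves {a, c, d}.
Day 7, shift 4: eliminating its day and shift leaves {a, b, e}.
Day 7, shift 5: eliminating its day and shift leaves {a, b, c, e}.
Day 7, shift 6: eliminating its day and shift leaves {b, d}.
Enumerating the assignments across these blanks that avoid any day or shift repeat gives 8 completions.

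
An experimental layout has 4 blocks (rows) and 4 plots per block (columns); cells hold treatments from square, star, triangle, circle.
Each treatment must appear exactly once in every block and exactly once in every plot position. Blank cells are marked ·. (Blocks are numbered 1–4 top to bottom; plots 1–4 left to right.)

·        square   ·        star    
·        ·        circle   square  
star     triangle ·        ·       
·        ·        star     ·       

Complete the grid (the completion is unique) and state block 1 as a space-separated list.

Block 1, plot 3: block 1 has {square, star} and plot 3 has {star, circle}, leaving only triangle.
Block 1, plot 1: block 1 has {square, star, triangle} and plot 1 has {star}, leaving only circle.
So block 1 reads: circle square triangle star.

circle square triangle star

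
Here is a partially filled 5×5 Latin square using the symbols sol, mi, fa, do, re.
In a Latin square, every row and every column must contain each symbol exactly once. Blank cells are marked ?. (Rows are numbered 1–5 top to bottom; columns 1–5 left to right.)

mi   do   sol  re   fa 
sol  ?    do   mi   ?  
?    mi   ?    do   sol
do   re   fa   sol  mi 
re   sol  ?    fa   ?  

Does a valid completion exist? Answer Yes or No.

No row or column among the givens repeats a symbol, and propagating forced cells runs into no contradiction.
One valid completion exists (for instance, mi do sol re fa / sol fa do mi re / fa mi re do sol / do re fa sol mi / re sol mi fa do).

Yes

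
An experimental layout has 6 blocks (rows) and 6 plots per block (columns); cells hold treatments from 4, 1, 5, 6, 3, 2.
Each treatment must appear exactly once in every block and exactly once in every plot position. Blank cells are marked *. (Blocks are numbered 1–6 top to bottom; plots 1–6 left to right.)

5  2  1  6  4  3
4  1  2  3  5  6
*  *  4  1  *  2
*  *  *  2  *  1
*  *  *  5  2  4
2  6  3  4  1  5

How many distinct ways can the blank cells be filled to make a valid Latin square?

2

Block 3, plot 1: eliminating its block and plot leaves {6, 3}.
Block 3, plot 2: eliminating its block and plot leaves {5, 3}.
Block 3, plot 5: eliminating its block and plot leaves {6, 3}.
Block 4, plot 1: eliminating its block and plot leaves {6, 3}.
Block 4, plot 2: eliminating its block and plot leaves {4, 5, 3}.
Block 4, plot 3: eliminating its block and plot leaves {5, 6}.
Block 4, plot 5: eliminating its block and plot leaves {6, 3}.
Block 5, plot 1: eliminating its block and plot leaves {1, 6, 3}.
Block 5, plot 2: eliminating its block and plot leaves {3}.
Block 5, plot 3: eliminating its block and plot leaves {6}.
Enumerating the assignments across these blanks that avoid any block or plot repeat gives 2 completions.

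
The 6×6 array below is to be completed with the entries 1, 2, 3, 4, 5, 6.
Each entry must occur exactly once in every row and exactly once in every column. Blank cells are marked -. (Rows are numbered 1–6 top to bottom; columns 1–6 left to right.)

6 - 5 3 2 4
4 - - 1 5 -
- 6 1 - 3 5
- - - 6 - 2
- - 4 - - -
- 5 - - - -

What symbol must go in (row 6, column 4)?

Row 1, column 2: row 1 has {2, 3, 4, 5, 6} and column 2 has {5, 6}, leaving only 1.
Row 3, column 1: row 3 has {1, 3, 5, 6} and column 1 has {4, 6}, leaving only 2.
Row 3, column 4: row 3 has {1, 2, 3, 5, 6} and column 4 has {1, 3, 6}, leaving only 4.
Row 6 already has {5} and column 4 already has {1, 3, 4, 6}, so row 6, column 4 must be 2.

2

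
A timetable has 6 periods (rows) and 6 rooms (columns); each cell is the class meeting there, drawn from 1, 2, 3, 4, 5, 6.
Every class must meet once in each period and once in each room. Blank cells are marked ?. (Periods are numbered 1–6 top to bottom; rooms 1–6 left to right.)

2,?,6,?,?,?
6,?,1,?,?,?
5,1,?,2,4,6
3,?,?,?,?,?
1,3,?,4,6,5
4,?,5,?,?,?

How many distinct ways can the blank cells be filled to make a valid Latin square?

14

Period 1, room 2: eliminating its period and room leaves {4, 5}.
Period 1, room 4: eliminating its period and room leaves {1, 3, 5}.
Period 1, room 5: eliminating its period and room leaves {1, 3, 5}.
Period 1, room 6: eliminating its period and room leaves {1, 3, 4}.
Period 2, room 2: eliminating its period and room leaves {2, 4, 5}.
Period 2, room 4: eliminating its period and room leaves {3, 5}.
Period 2, room 5: eliminating its period and room leaves {2, 3, 5}.
Period 2, room 6: eliminating its period and room leaves {2, 3, 4}.
Period 3, room 3: eliminating its period and room leaves {3}.
Period 4, room 2: eliminating its period and room leaves {2, 4, 5, 6}.
Period 4, room 3: eliminating its period and room leaves {2, 4}.
Period 4, room 4: eliminating its period and room leaves {1, 5, 6}.
Period 4, room 5: eliminating its period and room leaves {1, 2, 5}.
Period 4, room 6: eliminating its period and room leaves {1, 2, 4}.
Period 5, room 3: eliminating its period and room leaves {2}.
Period 6, room 2: eliminating its period and room leaves {2, 6}.
Period 6, room 4: eliminating its period and room leaves {1, 3, 6}.
Period 6, room 5: eliminating its period and room leaves {1, 2, 3}.
Period 6, room 6: eliminating its period and room leaves {1, 2, 3}.
Enumerating the assignments across these blanks that avoid any period or room repeat gives 14 completions.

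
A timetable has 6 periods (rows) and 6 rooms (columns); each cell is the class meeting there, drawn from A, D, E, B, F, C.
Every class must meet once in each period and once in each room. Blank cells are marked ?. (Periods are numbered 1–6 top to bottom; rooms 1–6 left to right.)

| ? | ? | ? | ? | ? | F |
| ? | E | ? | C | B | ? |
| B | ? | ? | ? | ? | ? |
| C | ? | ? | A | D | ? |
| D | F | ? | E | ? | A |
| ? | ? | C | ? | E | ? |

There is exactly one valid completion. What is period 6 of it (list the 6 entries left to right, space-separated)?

Period 2, room 6: period 2 has {E, B, C} and room 6 has {A, F}, leaving only D.
Period 6, room 6: period 6 has {E, C} and room 6 has {A, D, F}, leaving only B.
Period 4, room 2: period 4 has {A, D, C} and room 2 has {E, F}, leaving only B.
Period 4, room 6: period 4 has {A, D, B, C} and room 6 has {A, D, B, F}, leaving only E.
Period 3, room 6: period 3 has {B} and room 6 has {A, D, E, B, F}, leaving only C.
Period 4, room 3: period 4 has {A, D, E, B, C} and room 3 has {C}, leaving only F.
Period 2, room 3: period 2 has {D, E, B, C} and room 3 has {F, C}, leaving only A.
Period 2, room 1: period 2 has {A, D, E, B, C} and room 1 has {D, B, C}, leaving only F.
Period 6, room 1: period 6 has {E, B, C} and room 1 has {D, B, F, C}, leaving only A.
Period 6, room 2: period 6 has {A, E, B, C} and room 2 has {E, B, F}, leaving only D.
Period 6, room 4: period 6 has {A, D, E, B, C} and room 4 has {A, E, C}, leaving only F.
So period 6 reads: A D C F E B.

A D C F E B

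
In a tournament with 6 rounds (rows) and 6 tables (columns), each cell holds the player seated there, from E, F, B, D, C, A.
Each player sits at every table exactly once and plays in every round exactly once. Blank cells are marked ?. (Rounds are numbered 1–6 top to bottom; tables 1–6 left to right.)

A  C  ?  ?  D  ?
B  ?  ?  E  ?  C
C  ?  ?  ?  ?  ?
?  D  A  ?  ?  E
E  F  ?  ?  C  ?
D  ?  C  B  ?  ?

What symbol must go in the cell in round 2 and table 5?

F

Round 1, table 4: round 1 has {D, C, A} and table 4 has {E, B}, leaving only F.
Round 1, table 6: round 1 has {F, D, C, A} and table 6 has {E, C}, leaving only B.
Round 1, table 3: round 1 has {F, B, D, C, A} and table 3 has {C, A}, leaving only E.
Round 2, table 2: round 2 has {E, B, C} and table 2 has {F, D, C}, leaving only A.
Round 2 already has {E, B, C, A} and table 5 already has {D, C}, so round 2, table 5 must be F.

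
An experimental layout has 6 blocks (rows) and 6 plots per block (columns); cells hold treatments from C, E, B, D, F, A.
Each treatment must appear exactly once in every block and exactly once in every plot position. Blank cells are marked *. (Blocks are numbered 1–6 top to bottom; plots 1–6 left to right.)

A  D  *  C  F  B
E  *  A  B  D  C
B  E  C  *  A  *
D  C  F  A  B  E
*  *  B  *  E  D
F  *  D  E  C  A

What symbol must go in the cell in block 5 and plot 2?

A

Block 1, plot 3: block 1 has {C, B, D, F, A} and plot 3 has {C, B, D, F, A}, leaving only E.
Block 2, plot 2: block 2 has {C, E, B, D, A} and plot 2 has {C, E, D}, leaving only F.
Block 5 already has {E, B, D} and plot 2 already has {C, E, D, F}, so block 5, plot 2 must be A.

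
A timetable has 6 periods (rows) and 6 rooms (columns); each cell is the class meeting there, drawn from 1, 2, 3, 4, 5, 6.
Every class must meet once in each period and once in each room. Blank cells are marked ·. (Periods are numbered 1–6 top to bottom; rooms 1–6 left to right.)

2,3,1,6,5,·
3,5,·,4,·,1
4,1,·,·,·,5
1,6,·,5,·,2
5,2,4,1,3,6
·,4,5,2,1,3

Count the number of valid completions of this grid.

Period 1, room 6: eliminating its period and room leaves {4}.
Period 2, room 3: eliminating its period and room leaves {2, 6}.
Period 2, room 5: eliminating its period and room leaves {2, 6}.
Period 3, room 3: eliminating its period and room leaves {2, 3, 6}.
Period 3, room 4: eliminating its period and room leaves {3}.
Period 3, room 5: eliminating its period and room leaves {2, 6}.
Period 4, room 3: eliminating its period and room leaves {3}.
Period 4, room 5: eliminating its period and room leaves {4}.
Period 6, room 1: eliminating its period and room leaves {6}.
Enumerating the assignments across these blanks that avoid any period or room repeat gives 2 completions.

2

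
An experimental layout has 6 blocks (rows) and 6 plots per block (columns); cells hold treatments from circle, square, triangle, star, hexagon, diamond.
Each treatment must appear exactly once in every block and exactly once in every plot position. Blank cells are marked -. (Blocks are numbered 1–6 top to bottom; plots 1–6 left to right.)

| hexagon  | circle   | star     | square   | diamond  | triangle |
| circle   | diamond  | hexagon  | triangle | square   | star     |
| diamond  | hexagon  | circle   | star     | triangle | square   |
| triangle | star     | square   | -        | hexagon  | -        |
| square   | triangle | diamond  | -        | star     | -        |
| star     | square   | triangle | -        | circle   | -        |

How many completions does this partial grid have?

2

Block 4, plot 4: eliminating its block and plot leaves {circle, diamond}.
Block 4, plot 6: eliminating its block and plot leaves {circle, diamond}.
Block 5, plot 4: eliminating its block and plot leaves {circle, hexagon}.
Block 5, plot 6: eliminating its block and plot leaves {circle, hexagon}.
Block 6, plot 4: eliminating its block and plot leaves {hexagon, diamond}.
Block 6, plot 6: eliminating its block and plot leaves {hexagon, diamond}.
Enumerating the assignments across these blanks that avoid any block or plot repeat gives 2 completions.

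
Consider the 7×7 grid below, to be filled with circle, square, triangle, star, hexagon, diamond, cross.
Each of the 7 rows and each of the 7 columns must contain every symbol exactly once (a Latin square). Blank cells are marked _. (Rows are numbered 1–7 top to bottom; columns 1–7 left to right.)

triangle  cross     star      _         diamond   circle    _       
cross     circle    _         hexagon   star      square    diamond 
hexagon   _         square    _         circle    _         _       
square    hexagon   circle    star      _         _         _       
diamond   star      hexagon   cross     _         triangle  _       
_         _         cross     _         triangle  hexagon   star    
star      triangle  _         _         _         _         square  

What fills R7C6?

cross

Row 1, column 4: row 1 has {circle, triangle, star, diamond, cross} and column 4 has {star, hexagon, cross}, leaving only square.
Row 1, column 7: row 1 has {circle, square, triangle, star, diamond, cross} and column 7 has {square, star, diamond}, leaving only hexagon.
Row 2, column 3: row 2 has {circle, square, star, hexagon, diamond, cross} and column 3 has {circle, square, star, hexagon, cross}, leaving only triangle.
Row 3, column 2: row 3 has {circle, square, hexagon} and column 2 has {circle, triangle, star, hexagon, cross}, leaving only diamond.
Row 3, column 4: row 3 has {circle, square, hexagon, diamond} and column 4 has {square, star, hexagon, cross}, leaving only triangle.
Row 3, column 7: row 3 has {circle, square, triangle, hexagon, diamond} and column 7 has {square, star, hexagon, diamond}, leaving only cross.
Row 3, column 6: row 3 has {circle, square, triangle, hexagon, diamond, cross} and column 6 has {circle, square, triangle, hexagon}, leaving only star.
Row 4, column 5: row 4 has {circle, square, star, hexagon} and column 5 has {circle, triangle, star, diamond}, leaving only cross.
Row 4, column 6: row 4 has {circle, square, star, hexagon, cross} and column 6 has {circle, square, triangle, star, hexagon}, leaving only diamond.
Row 7 already has {square, triangle, star} and column 6 already has {circle, square, triangle, star, hexagon, diamond}, so row 7, column 6 must be cross.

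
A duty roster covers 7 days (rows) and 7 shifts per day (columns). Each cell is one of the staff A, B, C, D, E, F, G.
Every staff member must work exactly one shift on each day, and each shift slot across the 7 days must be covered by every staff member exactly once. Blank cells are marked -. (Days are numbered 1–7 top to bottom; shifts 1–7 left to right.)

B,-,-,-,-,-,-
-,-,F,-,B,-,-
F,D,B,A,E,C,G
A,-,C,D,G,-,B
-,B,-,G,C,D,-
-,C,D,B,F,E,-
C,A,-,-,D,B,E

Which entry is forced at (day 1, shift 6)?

G

Day 1, shift 5: day 1 has {B} and shift 5 has {B, C, D, E, F, G}, leaving only A.
Day 4, shift 6: day 4 has {A, B, C, D, G} and shift 6 has {B, C, D, E}, leaving only F.
Day 1 already has {A, B} and shift 6 already has {B, C, D, E, F}, so day 1, shift 6 must be G.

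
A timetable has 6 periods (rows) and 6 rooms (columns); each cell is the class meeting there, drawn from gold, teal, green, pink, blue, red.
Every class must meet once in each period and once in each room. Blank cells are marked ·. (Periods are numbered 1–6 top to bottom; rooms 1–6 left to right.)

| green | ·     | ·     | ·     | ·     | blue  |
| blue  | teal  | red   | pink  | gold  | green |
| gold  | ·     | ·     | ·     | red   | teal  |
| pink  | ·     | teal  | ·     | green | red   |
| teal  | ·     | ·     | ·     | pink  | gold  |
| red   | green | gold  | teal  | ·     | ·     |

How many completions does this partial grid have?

Period 1, room 2: eliminating its period and room leaves {gold, pink, red}.
Period 1, room 3: eliminating its period and room leaves {pink}.
Period 1, room 4: eliminating its period and room leaves {gold, red}.
Period 1, room 5: eliminating its period and room leaves {teal}.
Period 3, room 2: eliminating its period and room leaves {pink, blue}.
Period 3, room 3: eliminating its period and room leaves {green, pink, blue}.
Period 3, room 4: eliminating its period and room leaves {green, blue}.
Period 4, room 2: eliminating its period and room leaves {gold, blue}.
Period 4, room 4: eliminating its period and room leaves {gold, blue}.
Period 5, room 2: eliminating its period and room leaves {blue, red}.
Period 5, room 3: eliminating its period and room leaves {green, blue}.
Period 5, room 4: eliminating its period and room leaves {green, blue, red}.
Period 6, room 5: eliminating its period and room leaves {blue}.
Period 6, room 6: eliminating its period and room leaves {pink}.
Enumerating the assignments across these blanks that avoid any period or room repeat gives 3 completions.

3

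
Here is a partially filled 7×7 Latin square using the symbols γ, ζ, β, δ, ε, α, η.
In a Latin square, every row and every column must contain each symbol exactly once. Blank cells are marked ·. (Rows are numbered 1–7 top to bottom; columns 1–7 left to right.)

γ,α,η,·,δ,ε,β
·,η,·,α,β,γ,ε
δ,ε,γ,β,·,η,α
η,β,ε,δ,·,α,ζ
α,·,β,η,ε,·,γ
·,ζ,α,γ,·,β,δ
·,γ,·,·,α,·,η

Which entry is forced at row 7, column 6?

Row 1, column 4: row 1 has {γ, β, δ, ε, α, η} and column 4 has {γ, β, δ, α, η}, leaving only ζ.
Row 2, column 1: row 2 has {γ, β, ε, α, η} and column 1 has {γ, δ, α, η}, leaving only ζ.
Row 2, column 3: row 2 has {γ, ζ, β, ε, α, η} and column 3 has {γ, β, ε, α, η}, leaving only δ.
Row 3, column 5: row 3 has {γ, β, δ, ε, α, η} and column 5 has {β, δ, ε, α}, leaving only ζ.
Row 4, column 5: row 4 has {ζ, β, δ, ε, α, η} and column 5 has {ζ, β, δ, ε, α}, leaving only γ.
Row 5, column 2: row 5 has {γ, β, ε, α, η} and column 2 has {γ, ζ, β, ε, α, η}, leaving only δ.
Row 5, column 6: row 5 has {γ, β, δ, ε, α, η} and column 6 has {γ, β, ε, α, η}, leaving only ζ.
Row 7 already has {γ, α, η} and column 6 already has {γ, ζ, β, ε, α, η}, so row 7, column 6 must be δ.

δ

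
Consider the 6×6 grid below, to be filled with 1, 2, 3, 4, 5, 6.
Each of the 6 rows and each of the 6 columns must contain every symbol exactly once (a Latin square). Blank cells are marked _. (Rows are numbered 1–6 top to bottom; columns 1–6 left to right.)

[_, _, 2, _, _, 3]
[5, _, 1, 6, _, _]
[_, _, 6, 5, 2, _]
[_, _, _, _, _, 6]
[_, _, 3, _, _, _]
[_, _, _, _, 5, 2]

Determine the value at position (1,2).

5

Row 2, column 6: row 2 has {1, 5, 6} and column 6 has {2, 3, 6}, leaving only 4.
Row 2, column 5: row 2 has {1, 4, 5, 6} and column 5 has {2, 5}, leaving only 3.
Row 2, column 2: row 2 has {1, 3, 4, 5, 6} and column 2 has {}, leaving only 2.
Row 3, column 6: row 3 has {2, 5, 6} and column 6 has {2, 3, 4, 6}, leaving only 1.
Row 5, column 6: row 5 has {3} and column 6 has {1, 2, 3, 4, 6}, leaving only 5.
Row 6, column 3: row 6 has {2, 5} and column 3 has {1, 2, 3, 6}, leaving only 4.
Row 4, column 3: row 4 has {6} and column 3 has {1, 2, 3, 4, 6}, leaving only 5.
Row 1, column 2 is narrowed to {1, 4, 5, 6}.
If it were 1, then row 1, column 5 would be left with no valid symbol.
If it were 4, then row 1, column 5 would be left with no valid symbol.
If it were 6, propagating the remaining blanks reaches a contradiction.
So row 1, column 2 must be 5.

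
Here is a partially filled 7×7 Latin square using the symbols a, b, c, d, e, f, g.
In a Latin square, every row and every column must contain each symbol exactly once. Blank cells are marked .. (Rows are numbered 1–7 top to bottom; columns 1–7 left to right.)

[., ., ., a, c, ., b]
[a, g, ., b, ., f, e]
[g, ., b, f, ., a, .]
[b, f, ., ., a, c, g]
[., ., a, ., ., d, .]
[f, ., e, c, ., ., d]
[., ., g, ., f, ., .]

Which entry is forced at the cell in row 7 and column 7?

Row 2, column 5: row 2 has {a, b, e, f, g} and column 5 has {a, c, f}, leaving only d.
Row 2, column 3: row 2 has {a, b, d, e, f, g} and column 3 has {a, b, e, g}, leaving only c.
Row 3, column 5: row 3 has {a, b, f, g} and column 5 has {a, c, d, f}, leaving only e.
Row 3, column 7: row 3 has {a, b, e, f, g} and column 7 has {b, d, e, g}, leaving only c.
Row 7 already has {f, g} and column 7 already has {b, c, d, e, g}, so row 7, column 7 must be a.

a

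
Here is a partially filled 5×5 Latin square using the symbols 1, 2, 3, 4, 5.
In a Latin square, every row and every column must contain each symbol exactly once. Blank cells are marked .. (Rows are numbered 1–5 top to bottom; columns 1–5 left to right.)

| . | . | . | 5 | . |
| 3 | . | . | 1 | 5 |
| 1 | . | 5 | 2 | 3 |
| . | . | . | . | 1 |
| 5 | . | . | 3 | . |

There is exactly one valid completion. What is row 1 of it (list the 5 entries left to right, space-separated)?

4 3 1 5 2

Row 3, column 2: row 3 has {1, 2, 3, 5} and column 2 has {}, leaving only 4.
Row 2, column 2: row 2 has {1, 3, 5} and column 2 has {4}, leaving only 2.
Row 2, column 3: row 2 has {1, 2, 3, 5} and column 3 has {5}, leaving only 4.
Row 4, column 4: row 4 has {1} and column 4 has {1, 2, 3, 5}, leaving only 4.
Row 4, column 1: row 4 has {1, 4} and column 1 has {1, 3, 5}, leaving only 2.
Row 1, column 1: row 1 has {5} and column 1 has {1, 2, 3, 5}, leaving only 4.
Row 1, column 5: row 1 has {4, 5} and column 5 has {1, 3, 5}, leaving only 2.
Row 4, column 3: row 4 has {1, 2, 4} and column 3 has {4, 5}, leaving only 3.
Row 1, column 3: row 1 has {2, 4, 5} and column 3 has {3, 4, 5}, leaving only 1.
Row 1, column 2: row 1 has {1, 2, 4, 5} and column 2 has {2, 4}, leaving only 3.
So row 1 reads: 4 3 1 5 2.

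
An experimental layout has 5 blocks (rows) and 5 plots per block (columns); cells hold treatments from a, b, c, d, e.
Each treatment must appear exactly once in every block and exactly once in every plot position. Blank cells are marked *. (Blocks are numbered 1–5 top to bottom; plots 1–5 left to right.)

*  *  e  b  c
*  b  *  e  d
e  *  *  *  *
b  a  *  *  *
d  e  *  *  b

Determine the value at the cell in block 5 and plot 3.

c

Block 1, plot 1: block 1 has {b, c, e} and plot 1 has {b, d, e}, leaving only a.
Block 1, plot 2: block 1 has {a, b, c, e} and plot 2 has {a, b, e}, leaving only d.
Block 2, plot 1: block 2 has {b, d, e} and plot 1 has {a, b, d, e}, leaving only c.
Block 2, plot 3: block 2 has {b, c, d, e} and plot 3 has {e}, leaving only a.
Block 5 already has {b, d, e} and plot 3 already has {a, e}, so block 5, plot 3 must be c.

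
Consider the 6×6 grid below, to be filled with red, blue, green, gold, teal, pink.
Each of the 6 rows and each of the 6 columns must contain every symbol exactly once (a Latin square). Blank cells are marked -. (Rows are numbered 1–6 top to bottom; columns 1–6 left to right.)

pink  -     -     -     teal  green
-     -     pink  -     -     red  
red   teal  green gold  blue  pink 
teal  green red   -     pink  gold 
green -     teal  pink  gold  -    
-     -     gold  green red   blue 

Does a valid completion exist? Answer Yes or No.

Row 5, column 6: row 5 together with column 6 already contain {red, blue, green, gold, teal, pink} — every symbol — so nothing can go there. The grid has no valid completion.

No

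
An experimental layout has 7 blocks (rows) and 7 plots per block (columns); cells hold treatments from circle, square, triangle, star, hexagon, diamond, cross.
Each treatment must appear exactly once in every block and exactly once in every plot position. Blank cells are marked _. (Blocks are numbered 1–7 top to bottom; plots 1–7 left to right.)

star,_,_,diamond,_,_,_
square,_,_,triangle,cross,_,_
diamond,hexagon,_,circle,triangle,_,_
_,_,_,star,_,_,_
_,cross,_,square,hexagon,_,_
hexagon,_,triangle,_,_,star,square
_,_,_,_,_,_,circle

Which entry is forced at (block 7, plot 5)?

star

Block 6, plot 4: block 6 has {square, triangle, star, hexagon} and plot 4 has {circle, square, triangle, star, diamond}, leaving only cross.
Block 7, plot 4: block 7 has {circle} and plot 4 has {circle, square, triangle, star, diamond, cross}, leaving only hexagon.
Block 7, plot 5 is narrowed to {square, star, diamond}.
If it were square, then block 6, plot 5 would be left with no valid symbol.
If it were diamond, then block 4, plot 5 would be left with no valid symbol.
So block 7, plot 5 must be star.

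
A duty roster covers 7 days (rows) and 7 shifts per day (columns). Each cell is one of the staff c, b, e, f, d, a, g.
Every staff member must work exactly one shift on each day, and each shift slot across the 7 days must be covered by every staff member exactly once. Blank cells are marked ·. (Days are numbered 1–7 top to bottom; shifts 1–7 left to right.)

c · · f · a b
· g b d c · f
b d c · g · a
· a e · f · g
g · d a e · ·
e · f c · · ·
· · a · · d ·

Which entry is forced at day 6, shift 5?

a

Day 1, shift 2: day 1 has {c, b, f, a} and shift 2 has {d, a, g}, leaving only e.
Day 1, shift 3: day 1 has {c, b, e, f, a} and shift 3 has {c, b, e, f, d, a}, leaving only g.
Day 1, shift 5: day 1 has {c, b, e, f, a, g} and shift 5 has {c, e, f, g}, leaving only d.
Day 2, shift 1: day 2 has {c, b, f, d, g} and shift 1 has {c, b, e, g}, leaving only a.
Day 2, shift 6: day 2 has {c, b, f, d, a, g} and shift 6 has {d, a}, leaving only e.
Day 3, shift 4: day 3 has {c, b, d, a, g} and shift 4 has {c, f, d, a}, leaving only e.
Day 3, shift 6: day 3 has {c, b, e, d, a, g} and shift 6 has {e, d, a}, leaving only f.
Day 4, shift 1: day 4 has {e, f, a, g} and shift 1 has {c, b, e, a, g}, leaving only d.
Day 4, shift 4: day 4 has {e, f, d, a, g} and shift 4 has {c, e, f, d, a}, leaving only b.
Day 4, shift 6: day 4 has {b, e, f, d, a, g} and shift 6 has {e, f, d, a}, leaving only c.
Day 5, shift 6: day 5 has {e, d, a, g} and shift 6 has {c, e, f, d, a}, leaving only b.
Day 5, shift 7: day 5 has {b, e, d, a, g} and shift 7 has {b, f, a, g}, leaving only c.
Day 5, shift 2: day 5 has {c, b, e, d, a, g} and shift 2 has {e, d, a, g}, leaving only f.
Day 6, shift 2: day 6 has {c, e, f} and shift 2 has {e, f, d, a, g}, leaving only b.
Day 6 already has {c, b, e, f} and shift 5 already has {c, e, f, d, g}, so day 6, shift 5 must be a.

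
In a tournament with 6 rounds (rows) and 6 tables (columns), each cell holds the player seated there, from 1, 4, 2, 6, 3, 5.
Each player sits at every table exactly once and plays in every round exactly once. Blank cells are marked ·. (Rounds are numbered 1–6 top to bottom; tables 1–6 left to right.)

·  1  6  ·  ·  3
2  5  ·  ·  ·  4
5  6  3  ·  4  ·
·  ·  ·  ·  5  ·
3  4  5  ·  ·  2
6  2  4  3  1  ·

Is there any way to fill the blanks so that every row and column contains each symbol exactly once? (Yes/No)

Yes

No round or table among the givens repeats a symbol, and propagating forced cells runs into no contradiction.
One valid completion exists (for instance, 4 1 6 5 2 3 / 2 5 1 6 3 4 / 5 6 3 2 4 1 / 1 3 2 4 5 6 / 3 4 5 1 6 2 / 6 2 4 3 1 5).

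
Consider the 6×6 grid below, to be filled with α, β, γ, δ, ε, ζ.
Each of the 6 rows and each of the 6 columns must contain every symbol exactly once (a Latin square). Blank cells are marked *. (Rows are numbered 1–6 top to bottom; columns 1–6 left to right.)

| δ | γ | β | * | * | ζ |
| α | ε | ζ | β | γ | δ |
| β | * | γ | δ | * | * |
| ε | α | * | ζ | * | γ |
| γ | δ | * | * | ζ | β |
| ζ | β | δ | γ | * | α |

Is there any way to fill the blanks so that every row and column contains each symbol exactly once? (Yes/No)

No

Row 4, column 3: row 4 together with column 3 already contain {α, β, γ, δ, ε, ζ} — every symbol — so nothing can go there. The grid has no valid completion.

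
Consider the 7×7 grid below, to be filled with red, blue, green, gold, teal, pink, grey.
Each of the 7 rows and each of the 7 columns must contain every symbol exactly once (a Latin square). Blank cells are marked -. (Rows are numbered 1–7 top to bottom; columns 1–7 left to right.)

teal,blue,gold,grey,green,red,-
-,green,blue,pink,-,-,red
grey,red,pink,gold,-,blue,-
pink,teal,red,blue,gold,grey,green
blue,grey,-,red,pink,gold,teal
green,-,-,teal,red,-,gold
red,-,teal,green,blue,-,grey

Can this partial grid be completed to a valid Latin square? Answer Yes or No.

Row 3, column 7: row 3 together with column 7 already contain {red, blue, green, gold, teal, pink, grey} — every symbol — so nothing can go there. The grid has no valid completion.

No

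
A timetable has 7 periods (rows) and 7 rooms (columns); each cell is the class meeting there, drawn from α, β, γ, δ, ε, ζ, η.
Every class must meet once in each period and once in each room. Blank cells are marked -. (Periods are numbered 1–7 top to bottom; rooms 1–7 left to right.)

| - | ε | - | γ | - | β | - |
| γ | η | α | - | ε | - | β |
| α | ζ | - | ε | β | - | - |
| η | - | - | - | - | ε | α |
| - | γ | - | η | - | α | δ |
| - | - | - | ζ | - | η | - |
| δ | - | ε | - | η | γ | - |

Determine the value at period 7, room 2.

β

Period 1, room 1: period 1 has {β, γ, ε} and room 1 has {α, γ, δ, η}, leaving only ζ.
Period 1, room 7: period 1 has {β, γ, ε, ζ} and room 7 has {α, β, δ}, leaving only η.
Period 1, room 3: period 1 has {β, γ, ε, ζ, η} and room 3 has {α, ε}, leaving only δ.
Period 1, room 5: period 1 has {β, γ, δ, ε, ζ, η} and room 5 has {β, ε, η}, leaving only α.
Period 2, room 4: period 2 has {α, β, γ, ε, η} and room 4 has {γ, ε, ζ, η}, leaving only δ.
Period 2, room 6: period 2 has {α, β, γ, δ, ε, η} and room 6 has {α, β, γ, ε, η}, leaving only ζ.
Period 3, room 6: period 3 has {α, β, ε, ζ} and room 6 has {α, β, γ, ε, ζ, η}, leaving only δ.
Period 3, room 7: period 3 has {α, β, δ, ε, ζ} and room 7 has {α, β, δ, η}, leaving only γ.
Period 3, room 3: period 3 has {α, β, γ, δ, ε, ζ} and room 3 has {α, δ, ε}, leaving only η.
Period 4, room 4: period 4 has {α, ε, η} and room 4 has {γ, δ, ε, ζ, η}, leaving only β.
Period 4, room 2: period 4 has {α, β, ε, η} and room 2 has {γ, ε, ζ, η}, leaving only δ.
Period 5, room 5: period 5 has {α, γ, δ, η} and room 5 has {α, β, ε, η}, leaving only ζ.
Period 4, room 5: period 4 has {α, β, δ, ε, η} and room 5 has {α, β, ε, ζ, η}, leaving only γ.
Period 4, room 3: period 4 has {α, β, γ, δ, ε, η} and room 3 has {α, δ, ε, η}, leaving only ζ.
Period 5, room 3: period 5 has {α, γ, δ, ζ, η} and room 3 has {α, δ, ε, ζ, η}, leaving only β.
Period 5, room 1: period 5 has {α, β, γ, δ, ζ, η} and room 1 has {α, γ, δ, ζ, η}, leaving only ε.
Period 6, room 1: period 6 has {ζ, η} and room 1 has {α, γ, δ, ε, ζ, η}, leaving only β.
Period 6, room 2: period 6 has {β, ζ, η} and room 2 has {γ, δ, ε, ζ, η}, leaving only α.
Period 7 already has {γ, δ, ε, η} and room 2 already has {α, γ, δ, ε, ζ, η}, so period 7, room 2 must be β.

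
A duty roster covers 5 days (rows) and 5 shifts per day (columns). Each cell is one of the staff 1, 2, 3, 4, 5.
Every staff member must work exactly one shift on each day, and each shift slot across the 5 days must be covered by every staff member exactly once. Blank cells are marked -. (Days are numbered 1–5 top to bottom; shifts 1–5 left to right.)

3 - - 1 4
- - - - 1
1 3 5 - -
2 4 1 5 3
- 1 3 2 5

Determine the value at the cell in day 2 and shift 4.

3

Day 1, shift 3: day 1 has {1, 3, 4} and shift 3 has {1, 3, 5}, leaving only 2.
Day 1, shift 2: day 1 has {1, 2, 3, 4} and shift 2 has {1, 3, 4}, leaving only 5.
Day 2, shift 2: day 2 has {1} and shift 2 has {1, 3, 4, 5}, leaving only 2.
Day 2, shift 3: day 2 has {1, 2} and shift 3 has {1, 2, 3, 5}, leaving only 4.
Day 2 already has {1, 2, 4} and shift 4 already has {1, 2, 5}, so day 2, shift 4 must be 3.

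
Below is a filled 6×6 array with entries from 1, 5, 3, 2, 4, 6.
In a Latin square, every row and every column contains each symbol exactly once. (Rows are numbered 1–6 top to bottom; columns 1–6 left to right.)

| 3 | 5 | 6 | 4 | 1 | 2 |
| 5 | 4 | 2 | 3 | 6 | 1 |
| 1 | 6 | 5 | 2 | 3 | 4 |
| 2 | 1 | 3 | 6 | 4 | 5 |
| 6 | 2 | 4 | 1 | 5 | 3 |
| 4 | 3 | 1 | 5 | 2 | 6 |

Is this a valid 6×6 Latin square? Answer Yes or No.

Yes

Each row is a permutation of the 6 symbols, and so is each column.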